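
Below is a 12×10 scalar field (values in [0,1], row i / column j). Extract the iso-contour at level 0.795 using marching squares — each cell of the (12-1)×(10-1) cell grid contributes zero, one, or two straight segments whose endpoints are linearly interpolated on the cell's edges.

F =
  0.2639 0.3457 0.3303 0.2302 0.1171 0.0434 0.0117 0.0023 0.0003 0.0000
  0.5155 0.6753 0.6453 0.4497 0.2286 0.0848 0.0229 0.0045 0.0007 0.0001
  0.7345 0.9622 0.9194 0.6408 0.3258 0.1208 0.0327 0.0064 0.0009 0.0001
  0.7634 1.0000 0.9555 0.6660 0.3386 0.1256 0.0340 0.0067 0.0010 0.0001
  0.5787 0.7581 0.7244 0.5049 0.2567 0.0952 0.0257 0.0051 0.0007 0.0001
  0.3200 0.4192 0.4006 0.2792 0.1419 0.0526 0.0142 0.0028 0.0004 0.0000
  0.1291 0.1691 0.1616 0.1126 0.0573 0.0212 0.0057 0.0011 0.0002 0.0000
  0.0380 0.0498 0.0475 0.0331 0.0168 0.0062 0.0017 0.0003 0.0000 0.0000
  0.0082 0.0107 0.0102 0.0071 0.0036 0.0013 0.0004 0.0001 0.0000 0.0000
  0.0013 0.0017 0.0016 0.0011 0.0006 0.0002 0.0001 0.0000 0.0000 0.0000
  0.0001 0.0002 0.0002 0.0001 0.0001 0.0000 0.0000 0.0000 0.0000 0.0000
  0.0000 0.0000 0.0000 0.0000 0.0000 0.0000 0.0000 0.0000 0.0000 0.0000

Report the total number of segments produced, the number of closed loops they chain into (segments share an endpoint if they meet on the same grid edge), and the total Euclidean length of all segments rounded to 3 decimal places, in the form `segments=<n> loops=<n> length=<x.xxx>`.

cell (1,0): code 0100 → (1.417,1.000)–(2.000,0.266)
cell (1,1): code 1100 → (1.546,2.000)–(1.417,1.000)
cell (1,2): code 1000 → (2.000,2.447)–(1.546,2.000)
cell (2,0): code 0110 → (2.000,0.266)–(3.000,0.134)
cell (2,2): code 1001 → (3.000,2.554)–(2.000,2.447)
cell (3,0): code 0010 → (3.000,0.134)–(3.847,1.000)
cell (3,1): code 0011 → (3.847,1.000)–(3.695,2.000)
cell (3,2): code 0001 → (3.695,2.000)–(3.000,2.554)
total: 8 segments, chained into 1 closed loop(s), length Σ = 7.709174

segments=8 loops=1 length=7.709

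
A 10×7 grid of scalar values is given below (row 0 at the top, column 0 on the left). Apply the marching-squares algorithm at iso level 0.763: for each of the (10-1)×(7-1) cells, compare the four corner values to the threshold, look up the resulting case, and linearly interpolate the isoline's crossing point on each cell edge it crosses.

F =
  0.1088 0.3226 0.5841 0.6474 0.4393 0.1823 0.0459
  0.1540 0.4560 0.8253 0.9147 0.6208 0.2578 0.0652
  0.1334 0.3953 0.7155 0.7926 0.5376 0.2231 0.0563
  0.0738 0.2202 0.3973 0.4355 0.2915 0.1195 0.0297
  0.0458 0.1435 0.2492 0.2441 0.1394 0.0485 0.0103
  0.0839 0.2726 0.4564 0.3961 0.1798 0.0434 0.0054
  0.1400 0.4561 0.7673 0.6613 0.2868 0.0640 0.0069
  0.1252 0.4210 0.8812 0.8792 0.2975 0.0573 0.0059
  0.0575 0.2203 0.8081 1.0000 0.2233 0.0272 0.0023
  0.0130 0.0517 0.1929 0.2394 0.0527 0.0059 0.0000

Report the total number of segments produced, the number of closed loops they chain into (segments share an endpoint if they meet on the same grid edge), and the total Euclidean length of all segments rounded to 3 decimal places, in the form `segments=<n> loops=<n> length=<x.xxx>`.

segments=18 loops=2 length=11.399

cell (0,1): code 0100 → (0.742,2.000)–(1.000,1.831)
cell (0,2): code 1100 → (0.432,3.000)–(0.742,2.000)
cell (0,3): code 1000 → (1.000,3.516)–(0.432,3.000)
cell (1,1): code 0010 → (1.000,1.831)–(1.567,2.000)
cell (1,2): code 0111 → (1.567,2.000)–(2.000,2.616)
cell (1,3): code 1001 → (2.000,3.116)–(1.000,3.516)
cell (2,2): code 0010 → (2.000,2.616)–(2.083,3.000)
cell (2,3): code 0001 → (2.083,3.000)–(2.000,3.116)
cell (5,1): code 0100 → (5.986,2.000)–(6.000,1.986)
cell (5,2): code 1000 → (6.000,2.041)–(5.986,2.000)
cell (6,1): code 0110 → (6.000,1.986)–(7.000,1.743)
cell (6,2): code 1101 → (6.467,3.000)–(6.000,2.041)
cell (6,3): code 1000 → (7.000,3.200)–(6.467,3.000)
cell (7,1): code 0110 → (7.000,1.743)–(8.000,1.923)
cell (7,3): code 1001 → (8.000,3.305)–(7.000,3.200)
cell (8,1): code 0010 → (8.000,1.923)–(8.073,2.000)
cell (8,2): code 0011 → (8.073,2.000)–(8.312,3.000)
cell (8,3): code 0001 → (8.312,3.000)–(8.000,3.305)
total: 18 segments, chained into 2 closed loop(s), length Σ = 11.399348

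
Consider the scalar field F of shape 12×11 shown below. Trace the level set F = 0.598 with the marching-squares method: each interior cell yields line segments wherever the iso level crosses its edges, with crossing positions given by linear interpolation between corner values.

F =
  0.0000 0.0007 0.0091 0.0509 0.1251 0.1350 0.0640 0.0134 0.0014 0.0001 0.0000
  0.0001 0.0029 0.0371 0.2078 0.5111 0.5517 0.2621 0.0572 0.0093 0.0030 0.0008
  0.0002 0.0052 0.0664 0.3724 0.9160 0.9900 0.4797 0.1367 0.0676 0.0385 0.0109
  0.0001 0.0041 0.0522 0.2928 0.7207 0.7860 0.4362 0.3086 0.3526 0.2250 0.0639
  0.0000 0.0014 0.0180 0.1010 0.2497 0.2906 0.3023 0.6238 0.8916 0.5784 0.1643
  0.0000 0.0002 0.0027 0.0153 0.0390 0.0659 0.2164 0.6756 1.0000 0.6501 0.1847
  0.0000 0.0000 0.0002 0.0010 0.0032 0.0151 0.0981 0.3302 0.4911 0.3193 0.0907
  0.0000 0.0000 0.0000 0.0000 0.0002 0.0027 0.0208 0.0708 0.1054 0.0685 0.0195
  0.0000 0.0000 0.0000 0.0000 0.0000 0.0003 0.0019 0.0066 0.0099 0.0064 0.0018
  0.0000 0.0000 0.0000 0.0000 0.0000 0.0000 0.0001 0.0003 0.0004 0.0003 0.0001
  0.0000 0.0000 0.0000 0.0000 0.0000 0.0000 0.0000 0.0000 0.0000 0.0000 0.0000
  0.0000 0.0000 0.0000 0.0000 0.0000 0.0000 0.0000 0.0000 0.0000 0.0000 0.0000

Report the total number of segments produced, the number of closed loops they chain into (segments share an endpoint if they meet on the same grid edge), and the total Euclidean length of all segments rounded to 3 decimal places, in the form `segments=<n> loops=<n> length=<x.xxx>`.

segments=18 loops=2 length=14.413

cell (1,3): code 0100 → (1.215,4.000)–(2.000,3.415)
cell (1,4): code 1100 → (1.106,5.000)–(1.215,4.000)
cell (1,5): code 1000 → (2.000,5.768)–(1.106,5.000)
cell (2,3): code 0110 → (2.000,3.415)–(3.000,3.713)
cell (2,5): code 1001 → (3.000,5.537)–(2.000,5.768)
cell (3,3): code 0010 → (3.000,3.713)–(3.261,4.000)
cell (3,4): code 0011 → (3.261,4.000)–(3.379,5.000)
cell (3,5): code 0001 → (3.379,5.000)–(3.000,5.537)
cell (3,6): code 0100 → (3.918,7.000)–(4.000,6.920)
cell (3,7): code 1100 → (3.455,8.000)–(3.918,7.000)
cell (3,8): code 1000 → (4.000,8.937)–(3.455,8.000)
cell (4,6): code 0110 → (4.000,6.920)–(5.000,6.831)
cell (4,8): code 1101 → (4.273,9.000)–(4.000,8.937)
cell (4,9): code 1000 → (5.000,9.112)–(4.273,9.000)
cell (5,6): code 0010 → (5.000,6.831)–(5.225,7.000)
cell (5,7): code 0011 → (5.225,7.000)–(5.790,8.000)
cell (5,8): code 0011 → (5.790,8.000)–(5.157,9.000)
cell (5,9): code 0001 → (5.157,9.000)–(5.000,9.112)
total: 18 segments, chained into 2 closed loop(s), length Σ = 14.412983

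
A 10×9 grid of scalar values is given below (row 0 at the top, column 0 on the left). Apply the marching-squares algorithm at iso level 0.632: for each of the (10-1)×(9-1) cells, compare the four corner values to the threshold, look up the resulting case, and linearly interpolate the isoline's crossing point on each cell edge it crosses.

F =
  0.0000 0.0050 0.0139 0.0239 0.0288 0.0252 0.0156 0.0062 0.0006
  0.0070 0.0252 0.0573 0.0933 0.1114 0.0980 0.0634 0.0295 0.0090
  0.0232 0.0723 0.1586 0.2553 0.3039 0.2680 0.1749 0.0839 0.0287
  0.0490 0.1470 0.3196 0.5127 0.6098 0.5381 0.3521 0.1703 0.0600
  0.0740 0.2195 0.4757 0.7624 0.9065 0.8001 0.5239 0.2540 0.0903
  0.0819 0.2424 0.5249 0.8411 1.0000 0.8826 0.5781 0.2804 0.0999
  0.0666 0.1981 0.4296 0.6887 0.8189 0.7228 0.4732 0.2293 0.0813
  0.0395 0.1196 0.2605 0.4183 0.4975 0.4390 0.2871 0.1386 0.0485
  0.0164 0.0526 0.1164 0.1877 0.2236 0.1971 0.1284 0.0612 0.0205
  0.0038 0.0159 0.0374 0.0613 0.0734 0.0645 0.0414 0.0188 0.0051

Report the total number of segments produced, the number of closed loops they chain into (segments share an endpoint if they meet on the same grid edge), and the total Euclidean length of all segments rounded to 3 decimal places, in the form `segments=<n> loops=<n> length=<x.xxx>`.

segments=12 loops=1 length=10.820

cell (3,2): code 0100 → (3.478,3.000)–(4.000,2.545)
cell (3,3): code 1100 → (3.075,4.000)–(3.478,3.000)
cell (3,4): code 1100 → (3.358,5.000)–(3.075,4.000)
cell (3,5): code 1000 → (4.000,5.609)–(3.358,5.000)
cell (4,2): code 0110 → (4.000,2.545)–(5.000,2.339)
cell (4,5): code 1001 → (5.000,5.823)–(4.000,5.609)
cell (5,2): code 0110 → (5.000,2.339)–(6.000,2.781)
cell (5,5): code 1001 → (6.000,5.364)–(5.000,5.823)
cell (6,2): code 0010 → (6.000,2.781)–(6.210,3.000)
cell (6,3): code 0011 → (6.210,3.000)–(6.582,4.000)
cell (6,4): code 0011 → (6.582,4.000)–(6.320,5.000)
cell (6,5): code 0001 → (6.320,5.000)–(6.000,5.364)
total: 12 segments, chained into 1 closed loop(s), length Σ = 10.820228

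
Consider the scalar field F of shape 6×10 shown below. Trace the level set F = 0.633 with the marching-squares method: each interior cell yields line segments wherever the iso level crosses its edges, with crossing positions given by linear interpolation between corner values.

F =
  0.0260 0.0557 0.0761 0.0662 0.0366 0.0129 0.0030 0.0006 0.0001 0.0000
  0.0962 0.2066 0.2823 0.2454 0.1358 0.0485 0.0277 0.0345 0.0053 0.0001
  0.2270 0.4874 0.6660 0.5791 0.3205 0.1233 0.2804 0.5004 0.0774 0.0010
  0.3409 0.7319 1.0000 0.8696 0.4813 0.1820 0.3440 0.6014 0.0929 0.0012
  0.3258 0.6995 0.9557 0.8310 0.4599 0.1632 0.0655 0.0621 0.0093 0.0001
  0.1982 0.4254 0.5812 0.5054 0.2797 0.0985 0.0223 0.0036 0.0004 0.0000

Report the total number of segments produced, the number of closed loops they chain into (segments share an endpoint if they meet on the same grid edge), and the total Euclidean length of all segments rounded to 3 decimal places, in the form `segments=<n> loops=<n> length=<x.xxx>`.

segments=12 loops=1 length=9.068

cell (1,1): code 0100 → (1.914,2.000)–(2.000,1.815)
cell (1,2): code 1000 → (2.000,2.380)–(1.914,2.000)
cell (2,0): code 0100 → (2.596,1.000)–(3.000,0.747)
cell (2,1): code 1110 → (2.000,1.815)–(2.596,1.000)
cell (2,2): code 1101 → (2.186,3.000)–(2.000,2.380)
cell (2,3): code 1000 → (3.000,3.609)–(2.186,3.000)
cell (3,0): code 0110 → (3.000,0.747)–(4.000,0.822)
cell (3,3): code 1001 → (4.000,3.534)–(3.000,3.609)
cell (4,0): code 0010 → (4.000,0.822)–(4.243,1.000)
cell (4,1): code 0011 → (4.243,1.000)–(4.862,2.000)
cell (4,2): code 0011 → (4.862,2.000)–(4.608,3.000)
cell (4,3): code 0001 → (4.608,3.000)–(4.000,3.534)
total: 12 segments, chained into 1 closed loop(s), length Σ = 9.067688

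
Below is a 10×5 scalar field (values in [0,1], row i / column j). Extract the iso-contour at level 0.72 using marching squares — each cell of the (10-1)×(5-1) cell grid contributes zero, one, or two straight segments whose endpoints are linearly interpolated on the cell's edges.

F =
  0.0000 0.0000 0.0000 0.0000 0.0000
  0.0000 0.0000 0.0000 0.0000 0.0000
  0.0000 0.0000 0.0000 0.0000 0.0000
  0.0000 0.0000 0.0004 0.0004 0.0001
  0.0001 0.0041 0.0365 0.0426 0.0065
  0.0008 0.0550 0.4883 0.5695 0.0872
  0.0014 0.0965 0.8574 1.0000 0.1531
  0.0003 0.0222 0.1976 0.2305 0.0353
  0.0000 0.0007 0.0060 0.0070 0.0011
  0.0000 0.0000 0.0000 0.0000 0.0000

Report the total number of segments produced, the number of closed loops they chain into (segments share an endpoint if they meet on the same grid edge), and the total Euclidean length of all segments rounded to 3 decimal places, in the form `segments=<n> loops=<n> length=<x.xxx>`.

cell (5,1): code 0100 → (5.628,2.000)–(6.000,1.819)
cell (5,2): code 1100 → (5.350,3.000)–(5.628,2.000)
cell (5,3): code 1000 → (6.000,3.331)–(5.350,3.000)
cell (6,1): code 0010 → (6.000,1.819)–(6.208,2.000)
cell (6,2): code 0011 → (6.208,2.000)–(6.364,3.000)
cell (6,3): code 0001 → (6.364,3.000)–(6.000,3.331)
total: 6 segments, chained into 1 closed loop(s), length Σ = 3.960631

segments=6 loops=1 length=3.961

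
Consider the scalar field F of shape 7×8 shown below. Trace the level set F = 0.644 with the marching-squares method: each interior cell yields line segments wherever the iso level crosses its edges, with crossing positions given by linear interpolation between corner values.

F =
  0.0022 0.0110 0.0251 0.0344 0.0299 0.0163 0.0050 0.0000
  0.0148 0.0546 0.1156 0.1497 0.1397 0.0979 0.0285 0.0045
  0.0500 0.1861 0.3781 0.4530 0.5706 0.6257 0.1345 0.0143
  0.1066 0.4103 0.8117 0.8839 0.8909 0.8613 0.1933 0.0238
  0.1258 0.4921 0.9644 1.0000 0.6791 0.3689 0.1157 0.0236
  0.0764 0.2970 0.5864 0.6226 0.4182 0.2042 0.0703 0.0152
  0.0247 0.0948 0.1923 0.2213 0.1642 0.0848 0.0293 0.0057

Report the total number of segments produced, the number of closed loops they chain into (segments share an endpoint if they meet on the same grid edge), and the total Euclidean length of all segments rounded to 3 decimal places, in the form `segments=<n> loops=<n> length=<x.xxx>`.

segments=12 loops=1 length=10.778

cell (2,1): code 0100 → (2.613,2.000)–(3.000,1.582)
cell (2,2): code 1100 → (2.443,3.000)–(2.613,2.000)
cell (2,3): code 1100 → (2.229,4.000)–(2.443,3.000)
cell (2,4): code 1100 → (2.078,5.000)–(2.229,4.000)
cell (2,5): code 1000 → (3.000,5.325)–(2.078,5.000)
cell (3,1): code 0110 → (3.000,1.582)–(4.000,1.322)
cell (3,4): code 1011 → (4.000,4.113)–(3.441,5.000)
cell (3,5): code 0001 → (3.441,5.000)–(3.000,5.325)
cell (4,1): code 0010 → (4.000,1.322)–(4.848,2.000)
cell (4,2): code 0011 → (4.848,2.000)–(4.943,3.000)
cell (4,3): code 0011 → (4.943,3.000)–(4.135,4.000)
cell (4,4): code 0001 → (4.135,4.000)–(4.000,4.113)
total: 12 segments, chained into 1 closed loop(s), length Σ = 10.777688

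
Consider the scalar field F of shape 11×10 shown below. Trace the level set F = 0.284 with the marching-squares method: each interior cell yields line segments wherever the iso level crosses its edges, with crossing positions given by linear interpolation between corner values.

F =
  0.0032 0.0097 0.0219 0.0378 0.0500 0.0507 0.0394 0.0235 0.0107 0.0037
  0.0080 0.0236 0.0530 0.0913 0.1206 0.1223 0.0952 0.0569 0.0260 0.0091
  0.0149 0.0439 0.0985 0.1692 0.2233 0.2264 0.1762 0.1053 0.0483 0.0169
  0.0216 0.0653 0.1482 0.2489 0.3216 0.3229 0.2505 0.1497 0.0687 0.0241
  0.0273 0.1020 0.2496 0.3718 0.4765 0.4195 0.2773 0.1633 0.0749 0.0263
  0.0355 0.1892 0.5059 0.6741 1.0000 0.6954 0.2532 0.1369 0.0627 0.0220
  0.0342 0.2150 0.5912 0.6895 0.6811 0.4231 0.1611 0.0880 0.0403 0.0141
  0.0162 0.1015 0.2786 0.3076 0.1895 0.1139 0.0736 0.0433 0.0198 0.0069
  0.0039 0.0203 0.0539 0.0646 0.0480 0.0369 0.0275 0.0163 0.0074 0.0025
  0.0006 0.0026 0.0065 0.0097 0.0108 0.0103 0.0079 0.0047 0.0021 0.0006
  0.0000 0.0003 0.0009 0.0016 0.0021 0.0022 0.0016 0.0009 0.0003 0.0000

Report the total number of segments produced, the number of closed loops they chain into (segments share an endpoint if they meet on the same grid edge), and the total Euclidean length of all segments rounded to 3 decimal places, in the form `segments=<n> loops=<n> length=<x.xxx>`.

segments=18 loops=1 length=14.569

cell (2,3): code 0100 → (2.617,4.000)–(3.000,3.483)
cell (2,4): code 1100 → (2.597,5.000)–(2.617,4.000)
cell (2,5): code 1000 → (3.000,5.537)–(2.597,5.000)
cell (3,2): code 0100 → (3.286,3.000)–(4.000,2.282)
cell (3,3): code 1110 → (3.000,3.483)–(3.286,3.000)
cell (3,5): code 1001 → (4.000,5.953)–(3.000,5.537)
cell (4,1): code 0100 → (4.134,2.000)–(5.000,1.299)
cell (4,2): code 1110 → (4.000,2.282)–(4.134,2.000)
cell (4,5): code 1001 → (5.000,5.930)–(4.000,5.953)
cell (5,1): code 0110 → (5.000,1.299)–(6.000,1.183)
cell (5,5): code 1001 → (6.000,5.531)–(5.000,5.930)
cell (6,1): code 0010 → (6.000,1.183)–(6.983,2.000)
cell (6,2): code 0111 → (6.983,2.000)–(7.000,2.186)
cell (6,3): code 1011 → (7.000,3.200)–(6.808,4.000)
cell (6,4): code 0011 → (6.808,4.000)–(6.450,5.000)
cell (6,5): code 0001 → (6.450,5.000)–(6.000,5.531)
cell (7,2): code 0010 → (7.000,2.186)–(7.097,3.000)
cell (7,3): code 0001 → (7.097,3.000)–(7.000,3.200)
total: 18 segments, chained into 1 closed loop(s), length Σ = 14.569100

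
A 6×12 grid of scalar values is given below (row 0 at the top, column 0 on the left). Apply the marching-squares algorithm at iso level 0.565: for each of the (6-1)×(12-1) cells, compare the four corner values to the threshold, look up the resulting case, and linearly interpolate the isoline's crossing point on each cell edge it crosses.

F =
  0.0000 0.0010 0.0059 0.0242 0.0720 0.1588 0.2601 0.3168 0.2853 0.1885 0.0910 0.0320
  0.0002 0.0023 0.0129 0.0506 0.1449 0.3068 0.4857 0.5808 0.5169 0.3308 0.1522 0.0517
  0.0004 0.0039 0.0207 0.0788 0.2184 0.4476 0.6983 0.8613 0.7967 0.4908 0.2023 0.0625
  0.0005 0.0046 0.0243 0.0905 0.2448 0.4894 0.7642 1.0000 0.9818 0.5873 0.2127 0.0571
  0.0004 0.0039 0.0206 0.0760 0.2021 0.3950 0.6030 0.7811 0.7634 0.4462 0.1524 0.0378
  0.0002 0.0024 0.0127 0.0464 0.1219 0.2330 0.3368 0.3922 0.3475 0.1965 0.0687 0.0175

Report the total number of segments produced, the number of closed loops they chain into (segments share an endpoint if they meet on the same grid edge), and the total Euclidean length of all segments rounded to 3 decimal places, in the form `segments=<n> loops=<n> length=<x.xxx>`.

segments=16 loops=1 length=11.456

cell (0,6): code 0100 → (0.940,7.000)–(1.000,6.834)
cell (0,7): code 1000 → (1.000,7.247)–(0.940,7.000)
cell (1,5): code 0100 → (1.373,6.000)–(2.000,5.468)
cell (1,6): code 1110 → (1.000,6.834)–(1.373,6.000)
cell (1,7): code 1101 → (1.172,8.000)–(1.000,7.247)
cell (1,8): code 1000 → (2.000,8.757)–(1.172,8.000)
cell (2,5): code 0110 → (2.000,5.468)–(3.000,5.275)
cell (2,8): code 1101 → (2.769,9.000)–(2.000,8.757)
cell (2,9): code 1000 → (3.000,9.060)–(2.769,9.000)
cell (3,5): code 0110 → (3.000,5.275)–(4.000,5.817)
cell (3,8): code 1011 → (4.000,8.625)–(3.158,9.000)
cell (3,9): code 0001 → (3.158,9.000)–(3.000,9.060)
cell (4,5): code 0010 → (4.000,5.817)–(4.143,6.000)
cell (4,6): code 0011 → (4.143,6.000)–(4.556,7.000)
cell (4,7): code 0011 → (4.556,7.000)–(4.477,8.000)
cell (4,8): code 0001 → (4.477,8.000)–(4.000,8.625)
total: 16 segments, chained into 1 closed loop(s), length Σ = 11.455704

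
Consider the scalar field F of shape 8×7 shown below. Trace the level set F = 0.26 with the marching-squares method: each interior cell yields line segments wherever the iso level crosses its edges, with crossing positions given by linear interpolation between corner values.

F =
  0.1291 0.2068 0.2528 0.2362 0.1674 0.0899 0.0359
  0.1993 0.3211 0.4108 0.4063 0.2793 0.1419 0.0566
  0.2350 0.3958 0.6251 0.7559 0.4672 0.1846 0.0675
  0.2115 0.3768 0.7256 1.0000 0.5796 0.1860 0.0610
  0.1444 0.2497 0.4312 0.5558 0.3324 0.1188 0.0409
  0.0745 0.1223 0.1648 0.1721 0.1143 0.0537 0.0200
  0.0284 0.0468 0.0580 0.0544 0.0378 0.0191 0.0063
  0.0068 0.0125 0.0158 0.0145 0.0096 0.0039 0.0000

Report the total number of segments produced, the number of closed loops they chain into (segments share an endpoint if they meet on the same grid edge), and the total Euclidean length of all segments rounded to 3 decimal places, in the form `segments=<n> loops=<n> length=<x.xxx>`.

segments=16 loops=1 length=14.571

cell (0,0): code 0100 → (0.465,1.000)–(1.000,0.498)
cell (0,1): code 1100 → (0.046,2.000)–(0.465,1.000)
cell (0,2): code 1100 → (0.140,3.000)–(0.046,2.000)
cell (0,3): code 1100 → (0.828,4.000)–(0.140,3.000)
cell (0,4): code 1000 → (1.000,4.140)–(0.828,4.000)
cell (1,0): code 0110 → (1.000,0.498)–(2.000,0.155)
cell (1,4): code 1001 → (2.000,4.733)–(1.000,4.140)
cell (2,0): code 0110 → (2.000,0.155)–(3.000,0.293)
cell (2,4): code 1001 → (3.000,4.812)–(2.000,4.733)
cell (3,0): code 0010 → (3.000,0.293)–(3.919,1.000)
cell (3,1): code 0111 → (3.919,1.000)–(4.000,1.057)
cell (3,4): code 1001 → (4.000,4.339)–(3.000,4.812)
cell (4,1): code 0010 → (4.000,1.057)–(4.643,2.000)
cell (4,2): code 0011 → (4.643,2.000)–(4.771,3.000)
cell (4,3): code 0011 → (4.771,3.000)–(4.332,4.000)
cell (4,4): code 0001 → (4.332,4.000)–(4.000,4.339)
total: 16 segments, chained into 1 closed loop(s), length Σ = 14.570768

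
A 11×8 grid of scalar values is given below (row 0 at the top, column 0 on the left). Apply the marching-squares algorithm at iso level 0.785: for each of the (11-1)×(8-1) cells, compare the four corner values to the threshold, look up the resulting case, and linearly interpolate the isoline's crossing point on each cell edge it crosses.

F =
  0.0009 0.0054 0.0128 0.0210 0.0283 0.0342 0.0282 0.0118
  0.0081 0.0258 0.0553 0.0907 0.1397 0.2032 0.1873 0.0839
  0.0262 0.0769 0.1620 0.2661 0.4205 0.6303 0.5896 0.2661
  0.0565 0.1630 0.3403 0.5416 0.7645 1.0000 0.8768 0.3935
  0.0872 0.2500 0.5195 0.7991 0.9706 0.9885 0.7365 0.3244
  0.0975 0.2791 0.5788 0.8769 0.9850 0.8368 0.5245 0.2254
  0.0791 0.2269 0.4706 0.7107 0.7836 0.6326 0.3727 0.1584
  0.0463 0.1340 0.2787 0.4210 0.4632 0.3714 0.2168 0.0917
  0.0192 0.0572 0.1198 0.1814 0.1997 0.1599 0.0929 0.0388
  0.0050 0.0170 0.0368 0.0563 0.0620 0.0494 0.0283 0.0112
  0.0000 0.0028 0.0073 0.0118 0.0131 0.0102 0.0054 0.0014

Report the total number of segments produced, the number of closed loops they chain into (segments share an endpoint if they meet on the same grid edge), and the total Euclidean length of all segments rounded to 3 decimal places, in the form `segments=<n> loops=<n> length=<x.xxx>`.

cell (2,4): code 0100 → (2.418,5.000)–(3.000,4.087)
cell (2,5): code 1100 → (2.680,6.000)–(2.418,5.000)
cell (2,6): code 1000 → (3.000,6.190)–(2.680,6.000)
cell (3,2): code 0100 → (3.945,3.000)–(4.000,2.950)
cell (3,3): code 1100 → (3.099,4.000)–(3.945,3.000)
cell (3,4): code 1110 → (3.000,4.087)–(3.099,4.000)
cell (3,5): code 1011 → (4.000,5.808)–(3.654,6.000)
cell (3,6): code 0001 → (3.654,6.000)–(3.000,6.190)
cell (4,2): code 0110 → (4.000,2.950)–(5.000,2.692)
cell (4,5): code 1001 → (5.000,5.166)–(4.000,5.808)
cell (5,2): code 0010 → (5.000,2.692)–(5.553,3.000)
cell (5,3): code 0011 → (5.553,3.000)–(5.993,4.000)
cell (5,4): code 0011 → (5.993,4.000)–(5.254,5.000)
cell (5,5): code 0001 → (5.254,5.000)–(5.000,5.166)
total: 14 segments, chained into 1 closed loop(s), length Σ = 10.574557

segments=14 loops=1 length=10.575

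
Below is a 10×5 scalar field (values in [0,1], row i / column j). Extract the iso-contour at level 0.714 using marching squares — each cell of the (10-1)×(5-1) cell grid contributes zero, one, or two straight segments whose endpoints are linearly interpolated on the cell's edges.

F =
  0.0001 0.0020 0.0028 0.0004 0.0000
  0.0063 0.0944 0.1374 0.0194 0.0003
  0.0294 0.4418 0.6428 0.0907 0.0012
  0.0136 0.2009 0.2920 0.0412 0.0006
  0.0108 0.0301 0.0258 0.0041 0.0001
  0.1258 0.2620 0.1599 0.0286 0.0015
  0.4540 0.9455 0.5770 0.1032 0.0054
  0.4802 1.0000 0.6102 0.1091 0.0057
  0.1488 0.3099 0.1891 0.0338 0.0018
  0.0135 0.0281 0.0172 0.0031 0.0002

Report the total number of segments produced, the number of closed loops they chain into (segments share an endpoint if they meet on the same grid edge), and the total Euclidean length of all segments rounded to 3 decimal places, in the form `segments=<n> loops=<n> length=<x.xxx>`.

segments=6 loops=1 length=4.834

cell (5,0): code 0100 → (5.661,1.000)–(6.000,0.529)
cell (5,1): code 1000 → (6.000,1.628)–(5.661,1.000)
cell (6,0): code 0110 → (6.000,0.529)–(7.000,0.450)
cell (6,1): code 1001 → (7.000,1.734)–(6.000,1.628)
cell (7,0): code 0010 → (7.000,0.450)–(7.414,1.000)
cell (7,1): code 0001 → (7.414,1.000)–(7.000,1.734)
total: 6 segments, chained into 1 closed loop(s), length Σ = 4.834025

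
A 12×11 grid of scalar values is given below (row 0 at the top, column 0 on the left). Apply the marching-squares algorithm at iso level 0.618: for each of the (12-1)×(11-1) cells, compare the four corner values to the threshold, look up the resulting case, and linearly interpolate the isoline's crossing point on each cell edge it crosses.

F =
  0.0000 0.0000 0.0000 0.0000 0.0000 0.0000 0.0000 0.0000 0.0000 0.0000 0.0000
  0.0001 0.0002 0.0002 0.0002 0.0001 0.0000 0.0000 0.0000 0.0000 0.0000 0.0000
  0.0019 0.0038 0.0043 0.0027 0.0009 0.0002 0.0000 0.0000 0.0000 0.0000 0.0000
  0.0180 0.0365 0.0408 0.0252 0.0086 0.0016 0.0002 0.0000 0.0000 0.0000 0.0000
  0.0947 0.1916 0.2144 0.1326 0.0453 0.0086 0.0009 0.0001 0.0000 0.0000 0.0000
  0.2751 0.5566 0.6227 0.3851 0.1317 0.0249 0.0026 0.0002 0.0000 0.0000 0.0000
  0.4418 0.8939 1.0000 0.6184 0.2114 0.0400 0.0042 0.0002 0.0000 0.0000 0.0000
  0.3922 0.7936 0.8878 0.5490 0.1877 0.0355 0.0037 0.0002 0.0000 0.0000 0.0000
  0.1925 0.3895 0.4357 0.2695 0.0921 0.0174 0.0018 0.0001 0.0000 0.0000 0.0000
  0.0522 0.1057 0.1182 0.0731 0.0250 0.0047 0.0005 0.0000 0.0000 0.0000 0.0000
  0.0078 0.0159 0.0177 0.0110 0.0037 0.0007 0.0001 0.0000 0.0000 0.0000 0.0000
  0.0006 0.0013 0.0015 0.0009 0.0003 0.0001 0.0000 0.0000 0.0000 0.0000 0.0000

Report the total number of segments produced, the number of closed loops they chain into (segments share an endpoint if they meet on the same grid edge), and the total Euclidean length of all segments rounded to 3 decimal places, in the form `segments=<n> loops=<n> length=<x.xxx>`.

segments=12 loops=1 length=8.123

cell (4,1): code 0100 → (4.988,2.000)–(5.000,1.929)
cell (4,2): code 1000 → (5.000,2.020)–(4.988,2.000)
cell (5,0): code 0100 → (5.182,1.000)–(6.000,0.390)
cell (5,1): code 1110 → (5.000,1.929)–(5.182,1.000)
cell (5,2): code 1101 → (5.998,3.000)–(5.000,2.020)
cell (5,3): code 1000 → (6.000,3.001)–(5.998,3.000)
cell (6,0): code 0110 → (6.000,0.390)–(7.000,0.563)
cell (6,2): code 1011 → (7.000,2.796)–(6.006,3.000)
cell (6,3): code 0001 → (6.006,3.000)–(6.000,3.001)
cell (7,0): code 0010 → (7.000,0.563)–(7.435,1.000)
cell (7,1): code 0011 → (7.435,1.000)–(7.597,2.000)
cell (7,2): code 0001 → (7.597,2.000)–(7.000,2.796)
total: 12 segments, chained into 1 closed loop(s), length Σ = 8.123429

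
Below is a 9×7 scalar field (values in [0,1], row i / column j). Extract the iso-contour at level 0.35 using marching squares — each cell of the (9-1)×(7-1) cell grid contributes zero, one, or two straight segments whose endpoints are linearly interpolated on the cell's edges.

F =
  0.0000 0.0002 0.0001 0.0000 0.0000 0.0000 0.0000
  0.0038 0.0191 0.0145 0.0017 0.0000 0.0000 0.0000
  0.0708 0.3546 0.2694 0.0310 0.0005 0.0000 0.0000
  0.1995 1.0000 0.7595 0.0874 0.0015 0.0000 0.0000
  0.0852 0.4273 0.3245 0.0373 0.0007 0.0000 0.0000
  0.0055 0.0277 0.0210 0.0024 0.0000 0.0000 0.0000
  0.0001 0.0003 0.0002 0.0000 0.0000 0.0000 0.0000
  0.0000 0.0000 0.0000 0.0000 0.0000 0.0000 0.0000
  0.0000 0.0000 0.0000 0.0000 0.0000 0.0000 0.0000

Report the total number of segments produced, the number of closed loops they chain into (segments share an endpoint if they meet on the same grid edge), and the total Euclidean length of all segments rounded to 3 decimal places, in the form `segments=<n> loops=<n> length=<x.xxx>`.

cell (1,0): code 0100 → (1.986,1.000)–(2.000,0.984)
cell (1,1): code 1000 → (2.000,1.054)–(1.986,1.000)
cell (2,0): code 0110 → (2.000,0.984)–(3.000,0.188)
cell (2,1): code 1101 → (2.164,2.000)–(2.000,1.054)
cell (2,2): code 1000 → (3.000,2.609)–(2.164,2.000)
cell (3,0): code 0110 → (3.000,0.188)–(4.000,0.774)
cell (3,1): code 1011 → (4.000,1.752)–(3.941,2.000)
cell (3,2): code 0001 → (3.941,2.000)–(3.000,2.609)
cell (4,0): code 0010 → (4.000,0.774)–(4.193,1.000)
cell (4,1): code 0001 → (4.193,1.000)–(4.000,1.752)
total: 10 segments, chained into 1 closed loop(s), length Σ = 6.958409

segments=10 loops=1 length=6.958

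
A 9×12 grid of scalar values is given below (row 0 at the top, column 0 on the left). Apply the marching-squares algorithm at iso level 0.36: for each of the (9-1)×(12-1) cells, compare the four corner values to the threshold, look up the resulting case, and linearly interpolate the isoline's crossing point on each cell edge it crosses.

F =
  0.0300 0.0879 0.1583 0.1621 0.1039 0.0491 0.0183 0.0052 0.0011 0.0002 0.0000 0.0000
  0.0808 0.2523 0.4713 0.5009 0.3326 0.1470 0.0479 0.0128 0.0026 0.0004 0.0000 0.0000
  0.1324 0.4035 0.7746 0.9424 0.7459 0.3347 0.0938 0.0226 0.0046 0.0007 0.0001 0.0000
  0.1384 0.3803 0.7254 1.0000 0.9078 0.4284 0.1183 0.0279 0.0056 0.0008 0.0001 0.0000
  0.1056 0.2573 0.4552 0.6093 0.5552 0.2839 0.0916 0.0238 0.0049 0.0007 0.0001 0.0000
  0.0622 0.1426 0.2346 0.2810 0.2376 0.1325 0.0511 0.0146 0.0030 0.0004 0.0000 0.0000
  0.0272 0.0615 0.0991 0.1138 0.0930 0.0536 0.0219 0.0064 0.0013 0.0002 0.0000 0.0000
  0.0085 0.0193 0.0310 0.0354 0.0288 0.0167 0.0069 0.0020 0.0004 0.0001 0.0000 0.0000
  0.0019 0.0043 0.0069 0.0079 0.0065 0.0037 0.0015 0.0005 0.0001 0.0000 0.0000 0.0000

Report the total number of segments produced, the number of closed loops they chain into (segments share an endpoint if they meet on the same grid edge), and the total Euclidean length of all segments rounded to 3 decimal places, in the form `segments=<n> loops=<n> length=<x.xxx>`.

segments=18 loops=1 length=13.236

cell (0,1): code 0100 → (0.644,2.000)–(1.000,1.492)
cell (0,2): code 1100 → (0.584,3.000)–(0.644,2.000)
cell (0,3): code 1000 → (1.000,3.837)–(0.584,3.000)
cell (1,0): code 0100 → (1.712,1.000)–(2.000,0.840)
cell (1,1): code 1110 → (1.000,1.492)–(1.712,1.000)
cell (1,3): code 1101 → (1.066,4.000)–(1.000,3.837)
cell (1,4): code 1000 → (2.000,4.938)–(1.066,4.000)
cell (2,0): code 0110 → (2.000,0.840)–(3.000,0.916)
cell (2,4): code 1101 → (2.270,5.000)–(2.000,4.938)
cell (2,5): code 1000 → (3.000,5.221)–(2.270,5.000)
cell (3,0): code 0010 → (3.000,0.916)–(3.165,1.000)
cell (3,1): code 0111 → (3.165,1.000)–(4.000,1.519)
cell (3,4): code 1011 → (4.000,4.719)–(3.473,5.000)
cell (3,5): code 0001 → (3.473,5.000)–(3.000,5.221)
cell (4,1): code 0010 → (4.000,1.519)–(4.432,2.000)
cell (4,2): code 0011 → (4.432,2.000)–(4.759,3.000)
cell (4,3): code 0011 → (4.759,3.000)–(4.615,4.000)
cell (4,4): code 0001 → (4.615,4.000)–(4.000,4.719)
total: 18 segments, chained into 1 closed loop(s), length Σ = 13.236399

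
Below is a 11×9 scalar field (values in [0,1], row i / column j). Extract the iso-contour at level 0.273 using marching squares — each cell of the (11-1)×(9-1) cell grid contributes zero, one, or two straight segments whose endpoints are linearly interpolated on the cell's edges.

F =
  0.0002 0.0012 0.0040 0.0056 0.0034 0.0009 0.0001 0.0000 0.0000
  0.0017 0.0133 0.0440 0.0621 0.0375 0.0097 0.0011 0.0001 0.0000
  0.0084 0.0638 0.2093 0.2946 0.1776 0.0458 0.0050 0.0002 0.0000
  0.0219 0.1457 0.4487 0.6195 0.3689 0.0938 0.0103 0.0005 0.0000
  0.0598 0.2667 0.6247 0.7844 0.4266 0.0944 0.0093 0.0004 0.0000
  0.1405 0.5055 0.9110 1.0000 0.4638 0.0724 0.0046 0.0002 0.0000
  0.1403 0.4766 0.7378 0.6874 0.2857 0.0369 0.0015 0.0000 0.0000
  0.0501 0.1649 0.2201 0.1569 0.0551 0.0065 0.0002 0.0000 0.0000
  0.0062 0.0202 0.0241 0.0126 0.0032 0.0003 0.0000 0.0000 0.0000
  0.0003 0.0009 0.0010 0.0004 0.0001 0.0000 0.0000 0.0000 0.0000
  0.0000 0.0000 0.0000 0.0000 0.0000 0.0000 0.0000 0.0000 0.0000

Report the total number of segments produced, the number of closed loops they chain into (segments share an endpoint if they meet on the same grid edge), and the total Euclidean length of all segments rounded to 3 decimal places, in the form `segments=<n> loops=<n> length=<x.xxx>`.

cell (1,2): code 0100 → (1.907,3.000)–(2.000,2.747)
cell (1,3): code 1000 → (2.000,3.185)–(1.907,3.000)
cell (2,1): code 0100 → (2.266,2.000)–(3.000,1.420)
cell (2,2): code 1110 → (2.000,2.747)–(2.266,2.000)
cell (2,3): code 1101 → (2.499,4.000)–(2.000,3.185)
cell (2,4): code 1000 → (3.000,4.349)–(2.499,4.000)
cell (3,1): code 0110 → (3.000,1.420)–(4.000,1.018)
cell (3,4): code 1001 → (4.000,4.462)–(3.000,4.349)
cell (4,0): code 0100 → (4.026,1.000)–(5.000,0.363)
cell (4,1): code 1110 → (4.000,1.018)–(4.026,1.000)
cell (4,4): code 1001 → (5.000,4.487)–(4.000,4.462)
cell (5,0): code 0110 → (5.000,0.363)–(6.000,0.395)
cell (5,4): code 1001 → (6.000,4.051)–(5.000,4.487)
cell (6,0): code 0010 → (6.000,0.395)–(6.653,1.000)
cell (6,1): code 0011 → (6.653,1.000)–(6.898,2.000)
cell (6,2): code 0011 → (6.898,2.000)–(6.781,3.000)
cell (6,3): code 0011 → (6.781,3.000)–(6.055,4.000)
cell (6,4): code 0001 → (6.055,4.000)–(6.000,4.051)
total: 18 segments, chained into 1 closed loop(s), length Σ = 14.380197

segments=18 loops=1 length=14.380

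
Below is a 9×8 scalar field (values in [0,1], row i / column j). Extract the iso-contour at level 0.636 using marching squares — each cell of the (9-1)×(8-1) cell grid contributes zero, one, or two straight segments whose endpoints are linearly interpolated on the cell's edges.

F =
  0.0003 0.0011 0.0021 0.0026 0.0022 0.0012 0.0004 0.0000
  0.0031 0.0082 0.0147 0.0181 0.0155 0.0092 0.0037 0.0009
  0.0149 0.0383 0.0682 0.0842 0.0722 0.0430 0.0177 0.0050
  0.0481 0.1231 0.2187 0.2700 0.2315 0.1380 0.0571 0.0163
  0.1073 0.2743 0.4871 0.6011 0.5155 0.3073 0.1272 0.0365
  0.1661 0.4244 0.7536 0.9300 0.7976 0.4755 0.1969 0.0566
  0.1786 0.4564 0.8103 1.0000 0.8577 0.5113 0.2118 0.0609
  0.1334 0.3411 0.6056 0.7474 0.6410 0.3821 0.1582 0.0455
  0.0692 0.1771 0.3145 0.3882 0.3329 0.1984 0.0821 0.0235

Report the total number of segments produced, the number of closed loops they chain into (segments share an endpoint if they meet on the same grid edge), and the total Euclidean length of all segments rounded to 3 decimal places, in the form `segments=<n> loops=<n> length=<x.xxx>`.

segments=12 loops=1 length=9.829

cell (4,1): code 0100 → (4.559,2.000)–(5.000,1.643)
cell (4,2): code 1100 → (4.106,3.000)–(4.559,2.000)
cell (4,3): code 1100 → (4.427,4.000)–(4.106,3.000)
cell (4,4): code 1000 → (5.000,4.502)–(4.427,4.000)
cell (5,1): code 0110 → (5.000,1.643)–(6.000,1.507)
cell (5,4): code 1001 → (6.000,4.640)–(5.000,4.502)
cell (6,1): code 0010 → (6.000,1.507)–(6.851,2.000)
cell (6,2): code 0111 → (6.851,2.000)–(7.000,2.214)
cell (6,4): code 1001 → (7.000,4.019)–(6.000,4.640)
cell (7,2): code 0010 → (7.000,2.214)–(7.310,3.000)
cell (7,3): code 0011 → (7.310,3.000)–(7.016,4.000)
cell (7,4): code 0001 → (7.016,4.000)–(7.000,4.019)
total: 12 segments, chained into 1 closed loop(s), length Σ = 9.829371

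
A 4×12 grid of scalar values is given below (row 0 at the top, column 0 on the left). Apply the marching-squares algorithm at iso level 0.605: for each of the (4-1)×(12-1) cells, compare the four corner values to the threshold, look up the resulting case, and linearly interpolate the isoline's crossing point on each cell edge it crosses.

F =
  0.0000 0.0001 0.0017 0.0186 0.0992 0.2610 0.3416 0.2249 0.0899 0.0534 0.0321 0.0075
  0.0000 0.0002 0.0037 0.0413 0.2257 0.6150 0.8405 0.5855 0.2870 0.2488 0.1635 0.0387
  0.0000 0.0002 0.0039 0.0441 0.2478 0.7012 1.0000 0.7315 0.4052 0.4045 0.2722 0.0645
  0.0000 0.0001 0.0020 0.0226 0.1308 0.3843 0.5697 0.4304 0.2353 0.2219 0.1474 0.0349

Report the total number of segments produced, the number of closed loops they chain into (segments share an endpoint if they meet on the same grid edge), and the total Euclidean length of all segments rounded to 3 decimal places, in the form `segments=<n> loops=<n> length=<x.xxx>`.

cell (0,4): code 0100 → (0.972,5.000)–(1.000,4.974)
cell (0,5): code 1100 → (0.528,6.000)–(0.972,5.000)
cell (0,6): code 1000 → (1.000,6.924)–(0.528,6.000)
cell (1,4): code 0110 → (1.000,4.974)–(2.000,4.788)
cell (1,6): code 1101 → (1.134,7.000)–(1.000,6.924)
cell (1,7): code 1000 → (2.000,7.388)–(1.134,7.000)
cell (2,4): code 0010 → (2.000,4.788)–(2.304,5.000)
cell (2,5): code 0011 → (2.304,5.000)–(2.918,6.000)
cell (2,6): code 0011 → (2.918,6.000)–(2.420,7.000)
cell (2,7): code 0001 → (2.420,7.000)–(2.000,7.388)
total: 10 segments, chained into 1 closed loop(s), length Σ = 7.522529

segments=10 loops=1 length=7.523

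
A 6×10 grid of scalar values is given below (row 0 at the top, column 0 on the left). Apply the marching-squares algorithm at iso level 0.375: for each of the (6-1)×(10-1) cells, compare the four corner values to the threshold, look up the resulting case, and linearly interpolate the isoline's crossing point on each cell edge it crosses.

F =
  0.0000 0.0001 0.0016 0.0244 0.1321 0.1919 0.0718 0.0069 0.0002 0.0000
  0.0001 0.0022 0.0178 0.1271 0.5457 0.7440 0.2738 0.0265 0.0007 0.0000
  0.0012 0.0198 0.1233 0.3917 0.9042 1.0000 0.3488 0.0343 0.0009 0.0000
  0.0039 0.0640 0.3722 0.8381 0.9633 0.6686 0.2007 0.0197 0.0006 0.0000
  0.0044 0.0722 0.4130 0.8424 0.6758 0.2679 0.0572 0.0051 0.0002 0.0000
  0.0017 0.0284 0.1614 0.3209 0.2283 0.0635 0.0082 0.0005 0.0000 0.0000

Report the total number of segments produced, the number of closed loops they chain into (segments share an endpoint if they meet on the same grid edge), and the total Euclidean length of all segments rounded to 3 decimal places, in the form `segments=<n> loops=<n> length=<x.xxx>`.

segments=16 loops=1 length=13.080

cell (0,3): code 0100 → (0.587,4.000)–(1.000,3.592)
cell (0,4): code 1100 → (0.332,5.000)–(0.587,4.000)
cell (0,5): code 1000 → (1.000,5.785)–(0.332,5.000)
cell (1,2): code 0100 → (1.937,3.000)–(2.000,2.938)
cell (1,3): code 1110 → (1.000,3.592)–(1.937,3.000)
cell (1,5): code 1001 → (2.000,5.960)–(1.000,5.785)
cell (2,2): code 0110 → (2.000,2.938)–(3.000,2.006)
cell (2,5): code 1001 → (3.000,5.627)–(2.000,5.960)
cell (3,1): code 0100 → (3.069,2.000)–(4.000,1.888)
cell (3,2): code 1110 → (3.000,2.006)–(3.069,2.000)
cell (3,4): code 1011 → (4.000,4.737)–(3.733,5.000)
cell (3,5): code 0001 → (3.733,5.000)–(3.000,5.627)
cell (4,1): code 0010 → (4.000,1.888)–(4.151,2.000)
cell (4,2): code 0011 → (4.151,2.000)–(4.896,3.000)
cell (4,3): code 0011 → (4.896,3.000)–(4.672,4.000)
cell (4,4): code 0001 → (4.672,4.000)–(4.000,4.737)
total: 16 segments, chained into 1 closed loop(s), length Σ = 13.079690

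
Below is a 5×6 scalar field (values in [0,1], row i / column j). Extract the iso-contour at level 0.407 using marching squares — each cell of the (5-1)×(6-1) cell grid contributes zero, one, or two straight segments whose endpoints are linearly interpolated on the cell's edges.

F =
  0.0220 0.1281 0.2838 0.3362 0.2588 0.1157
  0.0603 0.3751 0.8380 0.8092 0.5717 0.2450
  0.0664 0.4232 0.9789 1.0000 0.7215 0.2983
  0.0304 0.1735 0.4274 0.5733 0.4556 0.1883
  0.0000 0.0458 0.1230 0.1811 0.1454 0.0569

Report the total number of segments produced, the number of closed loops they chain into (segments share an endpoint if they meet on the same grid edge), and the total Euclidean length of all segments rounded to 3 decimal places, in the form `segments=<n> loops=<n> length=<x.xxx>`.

cell (0,1): code 0100 → (0.222,2.000)–(1.000,1.069)
cell (0,2): code 1100 → (0.150,3.000)–(0.222,2.000)
cell (0,3): code 1100 → (0.474,4.000)–(0.150,3.000)
cell (0,4): code 1000 → (1.000,4.504)–(0.474,4.000)
cell (1,0): code 0100 → (1.663,1.000)–(2.000,0.955)
cell (1,1): code 1110 → (1.000,1.069)–(1.663,1.000)
cell (1,4): code 1001 → (2.000,4.743)–(1.000,4.504)
cell (2,0): code 0010 → (2.000,0.955)–(2.065,1.000)
cell (2,1): code 0111 → (2.065,1.000)–(3.000,1.920)
cell (2,4): code 1001 → (3.000,4.182)–(2.000,4.743)
cell (3,1): code 0010 → (3.000,1.920)–(3.067,2.000)
cell (3,2): code 0011 → (3.067,2.000)–(3.424,3.000)
cell (3,3): code 0011 → (3.424,3.000)–(3.157,4.000)
cell (3,4): code 0001 → (3.157,4.000)–(3.000,4.182)
total: 14 segments, chained into 1 closed loop(s), length Σ = 11.009677

segments=14 loops=1 length=11.010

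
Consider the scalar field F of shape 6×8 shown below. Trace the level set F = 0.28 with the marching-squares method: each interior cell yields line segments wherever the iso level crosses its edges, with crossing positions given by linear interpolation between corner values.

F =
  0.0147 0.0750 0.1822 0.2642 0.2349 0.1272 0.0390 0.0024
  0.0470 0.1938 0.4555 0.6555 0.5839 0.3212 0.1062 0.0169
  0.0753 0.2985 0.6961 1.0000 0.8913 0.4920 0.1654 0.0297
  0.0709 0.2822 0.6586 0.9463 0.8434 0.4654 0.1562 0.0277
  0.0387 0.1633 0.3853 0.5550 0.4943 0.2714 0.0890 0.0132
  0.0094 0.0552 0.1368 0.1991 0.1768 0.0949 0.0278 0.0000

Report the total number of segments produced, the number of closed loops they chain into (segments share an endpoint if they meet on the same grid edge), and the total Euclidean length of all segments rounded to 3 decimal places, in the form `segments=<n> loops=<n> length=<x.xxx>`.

cell (0,1): code 0100 → (0.358,2.000)–(1.000,1.329)
cell (0,2): code 1100 → (0.040,3.000)–(0.358,2.000)
cell (0,3): code 1100 → (0.129,4.000)–(0.040,3.000)
cell (0,4): code 1100 → (0.788,5.000)–(0.129,4.000)
cell (0,5): code 1000 → (1.000,5.192)–(0.788,5.000)
cell (1,0): code 0100 → (1.823,1.000)–(2.000,0.917)
cell (1,1): code 1110 → (1.000,1.329)–(1.823,1.000)
cell (1,5): code 1001 → (2.000,5.649)–(1.000,5.192)
cell (2,0): code 0110 → (2.000,0.917)–(3.000,0.990)
cell (2,5): code 1001 → (3.000,5.600)–(2.000,5.649)
cell (3,0): code 0010 → (3.000,0.990)–(3.019,1.000)
cell (3,1): code 0111 → (3.019,1.000)–(4.000,1.526)
cell (3,4): code 1011 → (4.000,4.961)–(3.956,5.000)
cell (3,5): code 0001 → (3.956,5.000)–(3.000,5.600)
cell (4,1): code 0010 → (4.000,1.526)–(4.424,2.000)
cell (4,2): code 0011 → (4.424,2.000)–(4.773,3.000)
cell (4,3): code 0011 → (4.773,3.000)–(4.675,4.000)
cell (4,4): code 0001 → (4.675,4.000)–(4.000,4.961)
total: 18 segments, chained into 1 closed loop(s), length Σ = 14.846615

segments=18 loops=1 length=14.847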